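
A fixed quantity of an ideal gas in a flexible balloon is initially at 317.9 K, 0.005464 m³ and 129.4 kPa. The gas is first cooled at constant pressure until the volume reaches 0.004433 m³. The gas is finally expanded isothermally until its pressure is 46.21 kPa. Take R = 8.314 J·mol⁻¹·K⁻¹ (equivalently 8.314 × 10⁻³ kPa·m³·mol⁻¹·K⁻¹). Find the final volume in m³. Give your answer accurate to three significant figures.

P constant ⇒ V ∝ T: P₂ = P₁; T₂ = T₁·(V₂/V₁) = 257.9 K.
T constant ⇒ Boyle's law P V = const: T₃ = T₂; V₃ = V₂·(P₂/P₃) = 0.01241 m³.

V₃ ≈ 0.0124 m³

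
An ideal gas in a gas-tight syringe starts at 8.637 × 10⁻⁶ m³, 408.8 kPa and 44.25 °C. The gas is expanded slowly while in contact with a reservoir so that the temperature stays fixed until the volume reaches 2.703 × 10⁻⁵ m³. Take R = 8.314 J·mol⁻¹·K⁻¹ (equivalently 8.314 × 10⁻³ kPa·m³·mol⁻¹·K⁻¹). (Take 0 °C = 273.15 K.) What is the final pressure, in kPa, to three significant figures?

Convert: T₁ = 317.4 K.
Isothermal, so P V is constant: T₂ = T₁; P₂ = P₁·(V₁/V₂) = 130.6 kPa.

P₂ ≈ 131 kPa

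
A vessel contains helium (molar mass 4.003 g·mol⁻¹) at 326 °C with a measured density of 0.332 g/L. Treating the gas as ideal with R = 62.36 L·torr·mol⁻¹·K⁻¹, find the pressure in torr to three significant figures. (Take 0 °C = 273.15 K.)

ρ = PM/(RT) ⇒ P = ρRT/M = (0.332 × 62.36 × 599.1) / 4.003

P ≈ 3.10e+03 torr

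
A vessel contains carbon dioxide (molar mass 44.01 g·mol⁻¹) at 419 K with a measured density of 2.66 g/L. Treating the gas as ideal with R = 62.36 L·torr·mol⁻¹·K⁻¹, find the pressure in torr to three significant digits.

P ≈ 1.58e+03 torr

ρ = PM/(RT) ⇒ P = ρRT/M = (2.66 × 62.36 × 419.0) / 44.01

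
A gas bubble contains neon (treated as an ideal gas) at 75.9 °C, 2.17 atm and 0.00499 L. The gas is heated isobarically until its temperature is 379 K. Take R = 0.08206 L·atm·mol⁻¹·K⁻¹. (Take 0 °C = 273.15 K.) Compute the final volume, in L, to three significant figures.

Convert: T₁ = 349.0 K.
Isobaric, so V/T is constant: P₂ = P₁; V₂ = V₁·(T₂/T₁) = 0.005418 L.

V₂ ≈ 0.00542 L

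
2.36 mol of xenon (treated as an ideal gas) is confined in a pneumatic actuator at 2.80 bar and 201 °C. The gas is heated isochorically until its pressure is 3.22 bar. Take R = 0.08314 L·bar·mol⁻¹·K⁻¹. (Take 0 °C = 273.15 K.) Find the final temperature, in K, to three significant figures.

T₂ ≈ 545 K

Convert: T₁ = 474.1 K.
From PV = nRT: V₁ = nRT₁/P₁ = 33.23 L.
Isochoric, so P/T is constant: V₂ = V₁; T₂ = T₁·(P₂/P₁) = 545.3 K.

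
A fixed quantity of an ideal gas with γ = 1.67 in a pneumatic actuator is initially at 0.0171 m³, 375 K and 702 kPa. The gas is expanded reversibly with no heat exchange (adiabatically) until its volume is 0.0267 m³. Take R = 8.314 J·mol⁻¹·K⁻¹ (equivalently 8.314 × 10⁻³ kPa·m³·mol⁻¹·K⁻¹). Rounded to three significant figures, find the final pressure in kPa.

Reversible adiabatic, γ = 1.67: T₂ = T₁·(V₁/V₂)^(γ−1) = 278.2 K; P₂ = P₁·(V₁/V₂)^γ = 333.6 kPa.

P₂ ≈ 334 kPa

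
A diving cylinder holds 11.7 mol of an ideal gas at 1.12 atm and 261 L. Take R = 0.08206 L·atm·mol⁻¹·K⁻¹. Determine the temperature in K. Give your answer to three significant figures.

PV = nRT ⇒ T = PV/(nR) = (1.12 × 261) / (11.7 × 0.08206)

T ≈ 304 K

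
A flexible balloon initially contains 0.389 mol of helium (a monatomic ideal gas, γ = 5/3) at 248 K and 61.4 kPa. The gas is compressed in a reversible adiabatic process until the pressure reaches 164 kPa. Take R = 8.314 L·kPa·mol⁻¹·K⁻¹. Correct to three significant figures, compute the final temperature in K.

From PV = nRT: V₁ = nRT₁/P₁ = 13.06 L.
Adiabatic (γ = 5/3), T V^(γ−1) and P V^γ constant: T₂ = T₁·(P₂/P₁)^((γ−1)/γ) = 367.4 K; V₂ = V₁·(P₁/P₂)^(1/γ) = 7.245 L.

T₂ ≈ 367 K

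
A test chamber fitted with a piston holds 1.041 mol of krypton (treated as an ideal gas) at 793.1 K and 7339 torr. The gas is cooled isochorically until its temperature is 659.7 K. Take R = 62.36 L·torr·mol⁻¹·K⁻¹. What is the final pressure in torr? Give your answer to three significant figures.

From PV = nRT: V₁ = nRT₁/P₁ = 7.015 L.
Isochoric, so P/T is constant: V₂ = V₁; P₂ = P₁·(T₂/T₁) = 6105 torr.

P₂ ≈ 6.10e+03 torr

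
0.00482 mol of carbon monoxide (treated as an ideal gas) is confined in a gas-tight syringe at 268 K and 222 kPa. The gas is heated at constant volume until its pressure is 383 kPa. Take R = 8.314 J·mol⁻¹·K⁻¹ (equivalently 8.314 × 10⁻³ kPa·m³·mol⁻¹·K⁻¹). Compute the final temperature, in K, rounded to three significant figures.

T₂ ≈ 462 K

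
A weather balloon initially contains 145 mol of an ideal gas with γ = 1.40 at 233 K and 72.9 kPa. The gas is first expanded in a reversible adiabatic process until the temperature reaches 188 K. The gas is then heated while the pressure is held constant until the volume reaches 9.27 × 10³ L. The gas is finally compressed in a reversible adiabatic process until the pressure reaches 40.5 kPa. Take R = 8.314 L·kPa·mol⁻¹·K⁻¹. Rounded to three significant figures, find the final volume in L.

From PV = nRT: V₁ = nRT₁/P₁ = 3853 L.
Adiabatic (γ = 1.40), T V^(γ−1) and P V^γ constant: P₂ = P₁·(T₂/T₁)^(γ/(γ−1)) = 34.40 kPa; V₂ = V₁·(T₁/T₂)^(1/(γ−1)) = 6589 L.
Isobaric, so V/T is constant: P₃ = P₂; T₃ = T₂·(V₃/V₂) = 264.5 K.
Reversible adiabatic, γ = 1.40: T₄ = T₃·(P₄/P₃)^((γ−1)/γ) = 277.1 K; V₄ = V₃·(P₃/P₄)^(1/γ) = 8249 L.

V₄ ≈ 8.25e+03 L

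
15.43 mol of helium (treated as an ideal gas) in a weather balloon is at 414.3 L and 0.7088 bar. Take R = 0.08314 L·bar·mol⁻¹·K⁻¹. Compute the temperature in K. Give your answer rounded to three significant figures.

T ≈ 229 K

PV = nRT ⇒ T = PV/(nR) = (0.7088 × 414.3) / (15.43 × 0.08314)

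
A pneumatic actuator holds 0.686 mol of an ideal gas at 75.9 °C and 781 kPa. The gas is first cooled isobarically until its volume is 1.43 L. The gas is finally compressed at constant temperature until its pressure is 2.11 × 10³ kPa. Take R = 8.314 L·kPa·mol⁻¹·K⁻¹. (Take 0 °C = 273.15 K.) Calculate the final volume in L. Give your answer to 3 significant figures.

Convert: T₁ = 349.0 K.
From PV = nRT: V₁ = nRT₁/P₁ = 2.549 L.
Isobaric, so V/T is constant: P₂ = P₁; T₂ = T₁·(V₂/V₁) = 195.8 K.
Isothermal, so P V is constant: T₃ = T₂; V₃ = V₂·(P₂/P₃) = 0.5293 L.

V₃ ≈ 0.529 L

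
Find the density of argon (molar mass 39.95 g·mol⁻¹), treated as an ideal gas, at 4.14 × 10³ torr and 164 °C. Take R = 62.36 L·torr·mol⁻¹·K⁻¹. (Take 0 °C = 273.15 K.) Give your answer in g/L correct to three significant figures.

ρ ≈ 6.07 g/L

ρ = PM/(RT) = (4.14e+03 × 39.95) / (62.36 × 437.1)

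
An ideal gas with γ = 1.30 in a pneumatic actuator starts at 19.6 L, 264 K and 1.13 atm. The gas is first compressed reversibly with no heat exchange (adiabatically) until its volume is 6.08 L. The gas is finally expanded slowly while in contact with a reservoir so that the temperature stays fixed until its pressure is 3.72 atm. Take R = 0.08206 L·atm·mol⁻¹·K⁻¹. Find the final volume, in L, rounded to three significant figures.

Reversible adiabatic, γ = 1.30: T₂ = T₁·(V₁/V₂)^(γ−1) = 375.1 K; P₂ = P₁·(V₁/V₂)^γ = 5.175 atm.
T constant ⇒ Boyle's law P V = const: T₃ = T₂; V₃ = V₂·(P₂/P₃) = 8.459 L.

V₃ ≈ 8.46 L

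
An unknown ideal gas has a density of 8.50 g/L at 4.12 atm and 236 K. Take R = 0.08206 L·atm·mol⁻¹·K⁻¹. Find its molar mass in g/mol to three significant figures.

ρ = PM/(RT) ⇒ M = ρRT/P = (8.50 × 0.08206 × 236.0) / 4.12

M ≈ 40.0 g/mol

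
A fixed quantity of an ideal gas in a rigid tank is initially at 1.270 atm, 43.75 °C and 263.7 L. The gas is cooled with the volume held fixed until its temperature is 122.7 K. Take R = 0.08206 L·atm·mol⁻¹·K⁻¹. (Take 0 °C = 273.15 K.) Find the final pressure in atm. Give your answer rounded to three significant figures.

P₂ ≈ 0.492 atm

Convert: T₁ = 316.9 K.
Isochoric, so P/T is constant: V₂ = V₁; P₂ = P₁·(T₂/T₁) = 0.4917 atm.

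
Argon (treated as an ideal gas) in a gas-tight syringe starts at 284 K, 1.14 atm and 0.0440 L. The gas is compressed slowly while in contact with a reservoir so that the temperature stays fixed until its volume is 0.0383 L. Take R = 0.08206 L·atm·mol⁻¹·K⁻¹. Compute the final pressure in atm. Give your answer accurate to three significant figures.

P₂ ≈ 1.31 atm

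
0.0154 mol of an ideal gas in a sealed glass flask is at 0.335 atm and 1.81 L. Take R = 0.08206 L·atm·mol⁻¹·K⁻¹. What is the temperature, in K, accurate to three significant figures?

T ≈ 480 K

PV = nRT ⇒ T = PV/(nR) = (0.335 × 1.81) / (0.0154 × 0.08206)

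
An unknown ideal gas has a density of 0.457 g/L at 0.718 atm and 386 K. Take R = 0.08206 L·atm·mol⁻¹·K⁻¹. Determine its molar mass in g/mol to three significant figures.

ρ = PM/(RT) ⇒ M = ρRT/P = (0.457 × 0.08206 × 386.0) / 0.718

M ≈ 20.2 g/mol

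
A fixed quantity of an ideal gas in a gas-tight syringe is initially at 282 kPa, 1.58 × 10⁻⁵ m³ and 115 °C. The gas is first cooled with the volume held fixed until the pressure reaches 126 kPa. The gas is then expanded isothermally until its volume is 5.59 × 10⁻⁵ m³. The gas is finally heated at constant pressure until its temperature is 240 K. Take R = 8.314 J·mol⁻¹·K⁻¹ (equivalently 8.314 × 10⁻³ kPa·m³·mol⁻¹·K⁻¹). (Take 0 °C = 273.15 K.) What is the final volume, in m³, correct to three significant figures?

Convert: T₁ = 388.1 K.
Isochoric, so P/T is constant: V₂ = V₁; T₂ = T₁·(P₂/P₁) = 173.4 K.
Isothermal, so P V is constant: T₃ = T₂; P₃ = P₂·(V₂/V₃) = 35.61 kPa.
Isobaric, so V/T is constant: P₄ = P₃; V₄ = V₃·(T₄/T₃) = 7.736e-05 m³.

V₄ ≈ 7.74e-05 m³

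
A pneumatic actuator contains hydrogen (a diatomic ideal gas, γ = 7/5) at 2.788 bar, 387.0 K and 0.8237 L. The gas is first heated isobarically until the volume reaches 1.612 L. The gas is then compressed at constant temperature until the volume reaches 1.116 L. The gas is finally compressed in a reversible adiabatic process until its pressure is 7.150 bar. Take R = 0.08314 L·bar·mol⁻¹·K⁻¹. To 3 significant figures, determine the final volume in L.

V₄ ≈ 0.741 L

P constant ⇒ V ∝ T: P₂ = P₁; T₂ = T₁·(V₂/V₁) = 757.4 K.
T constant ⇒ Boyle's law P V = const: T₃ = T₂; P₃ = P₂·(V₂/V₃) = 4.027 bar.
Adiabatic (γ = 7/5), T V^(γ−1) and P V^γ constant: T₄ = T₃·(P₄/P₃)^((γ−1)/γ) = 892.4 K; V₄ = V₃·(P₃/P₄)^(1/γ) = 0.7406 L.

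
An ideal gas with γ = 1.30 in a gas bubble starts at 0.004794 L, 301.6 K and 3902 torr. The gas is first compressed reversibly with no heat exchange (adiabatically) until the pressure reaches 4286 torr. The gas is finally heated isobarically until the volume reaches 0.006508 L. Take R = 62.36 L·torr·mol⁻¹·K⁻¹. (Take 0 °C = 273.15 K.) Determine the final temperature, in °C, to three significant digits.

T₃ ≈ 177 °C

Adiabatic (γ = 1.30), T V^(γ−1) and P V^γ constant: T₂ = T₁·(P₂/P₁)^((γ−1)/γ) = 308.2 K; V₂ = V₁·(P₁/P₂)^(1/γ) = 0.004460 L.
P constant ⇒ V ∝ T: P₃ = P₂; T₃ = T₂·(V₃/V₂) = 449.7 K.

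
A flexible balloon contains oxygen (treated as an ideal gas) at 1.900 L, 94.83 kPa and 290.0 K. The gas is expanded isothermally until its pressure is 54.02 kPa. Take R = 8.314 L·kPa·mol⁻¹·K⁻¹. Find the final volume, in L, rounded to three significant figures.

V₂ ≈ 3.34 L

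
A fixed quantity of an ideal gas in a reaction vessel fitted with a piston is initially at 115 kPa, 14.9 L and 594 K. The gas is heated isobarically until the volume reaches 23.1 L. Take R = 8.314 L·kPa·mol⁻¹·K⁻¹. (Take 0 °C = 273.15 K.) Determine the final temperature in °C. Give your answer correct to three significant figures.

T₂ ≈ 648 °C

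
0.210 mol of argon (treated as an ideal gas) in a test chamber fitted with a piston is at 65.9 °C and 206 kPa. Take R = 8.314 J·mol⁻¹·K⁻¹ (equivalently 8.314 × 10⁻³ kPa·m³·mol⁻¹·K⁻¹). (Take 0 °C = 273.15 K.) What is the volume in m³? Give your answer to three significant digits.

V ≈ 0.00287 m³

Convert: T = 339.05 K.
PV = nRT ⇒ V = nRT/P = (0.210 × 8.314 × 10⁻³ × 339.05) / 206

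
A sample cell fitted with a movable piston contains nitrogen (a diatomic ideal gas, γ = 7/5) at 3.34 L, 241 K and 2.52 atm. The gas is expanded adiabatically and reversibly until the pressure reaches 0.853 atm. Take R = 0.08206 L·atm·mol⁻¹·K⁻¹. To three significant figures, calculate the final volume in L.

Adiabatic (γ = 7/5), T V^(γ−1) and P V^γ constant: T₂ = T₁·(P₂/P₁)^((γ−1)/γ) = 176.8 K; V₂ = V₁·(P₁/P₂)^(1/γ) = 7.241 L.

V₂ ≈ 7.24 L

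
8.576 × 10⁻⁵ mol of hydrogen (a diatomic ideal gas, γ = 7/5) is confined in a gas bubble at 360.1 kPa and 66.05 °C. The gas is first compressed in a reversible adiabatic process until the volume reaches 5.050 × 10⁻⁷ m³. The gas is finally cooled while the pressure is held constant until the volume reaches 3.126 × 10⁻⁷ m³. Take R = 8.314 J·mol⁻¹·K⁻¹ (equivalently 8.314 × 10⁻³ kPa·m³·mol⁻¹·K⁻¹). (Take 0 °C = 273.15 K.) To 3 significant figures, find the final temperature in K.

T₃ ≈ 235 K

Convert: T₁ = 339.2 K.
From PV = nRT: V₁ = nRT₁/P₁ = 6.716e-07 m³.
Adiabatic (γ = 7/5), T V^(γ−1) and P V^γ constant: T₂ = T₁·(V₁/V₂)^(γ−1) = 380.2 K; P₂ = P₁·(V₁/V₂)^γ = 536.8 kPa.
P constant ⇒ V ∝ T: P₃ = P₂; T₃ = T₂·(V₃/V₂) = 235.3 K.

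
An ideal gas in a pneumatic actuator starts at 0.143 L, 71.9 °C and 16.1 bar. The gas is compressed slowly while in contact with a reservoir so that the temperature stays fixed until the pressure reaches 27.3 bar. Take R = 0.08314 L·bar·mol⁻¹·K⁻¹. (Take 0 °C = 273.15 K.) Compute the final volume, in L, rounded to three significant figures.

V₂ ≈ 0.0843 L

Convert: T₁ = 345.0 K.
Isothermal, so P V is constant: T₂ = T₁; V₂ = V₁·(P₁/P₂) = 0.08433 L.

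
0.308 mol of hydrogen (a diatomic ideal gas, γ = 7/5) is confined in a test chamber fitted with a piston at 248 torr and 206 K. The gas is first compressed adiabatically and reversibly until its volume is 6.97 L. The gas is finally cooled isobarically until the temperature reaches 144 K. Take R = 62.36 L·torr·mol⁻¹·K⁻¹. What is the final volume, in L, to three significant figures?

From PV = nRT: V₁ = nRT₁/P₁ = 15.95 L.
Reversible adiabatic, γ = 7/5: T₂ = T₁·(V₁/V₂)^(γ−1) = 286.9 K; P₂ = P₁·(V₁/V₂)^γ = 790.6 torr.
P constant ⇒ V ∝ T: P₃ = P₂; V₃ = V₂·(T₃/T₂) = 3.498 L.

V₃ ≈ 3.50 L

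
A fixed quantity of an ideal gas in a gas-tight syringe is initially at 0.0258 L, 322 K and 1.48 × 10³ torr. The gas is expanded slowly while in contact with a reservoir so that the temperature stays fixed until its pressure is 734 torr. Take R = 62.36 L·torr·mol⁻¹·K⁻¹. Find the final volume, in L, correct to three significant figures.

V₂ ≈ 0.0520 L

T constant ⇒ Boyle's law P V = const: T₂ = T₁; V₂ = V₁·(P₁/P₂) = 0.05202 L.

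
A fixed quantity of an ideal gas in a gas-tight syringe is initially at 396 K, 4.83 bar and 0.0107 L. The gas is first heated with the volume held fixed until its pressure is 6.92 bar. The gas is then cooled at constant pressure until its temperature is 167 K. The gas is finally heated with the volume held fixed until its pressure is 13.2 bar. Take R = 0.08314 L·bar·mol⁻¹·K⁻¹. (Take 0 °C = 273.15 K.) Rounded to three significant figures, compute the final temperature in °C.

T₄ ≈ 45.4 °C

Isochoric, so P/T is constant: V₂ = V₁; T₂ = T₁·(P₂/P₁) = 567.4 K.
Isobaric, so V/T is constant: P₃ = P₂; V₃ = V₂·(T₃/T₂) = 0.003150 L.
Isochoric, so P/T is constant: V₄ = V₃; T₄ = T₃·(P₄/P₃) = 318.6 K.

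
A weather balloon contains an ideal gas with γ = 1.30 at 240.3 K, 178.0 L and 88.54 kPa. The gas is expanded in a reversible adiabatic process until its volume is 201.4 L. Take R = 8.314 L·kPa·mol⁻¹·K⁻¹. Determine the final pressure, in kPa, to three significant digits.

P₂ ≈ 75.4 kPa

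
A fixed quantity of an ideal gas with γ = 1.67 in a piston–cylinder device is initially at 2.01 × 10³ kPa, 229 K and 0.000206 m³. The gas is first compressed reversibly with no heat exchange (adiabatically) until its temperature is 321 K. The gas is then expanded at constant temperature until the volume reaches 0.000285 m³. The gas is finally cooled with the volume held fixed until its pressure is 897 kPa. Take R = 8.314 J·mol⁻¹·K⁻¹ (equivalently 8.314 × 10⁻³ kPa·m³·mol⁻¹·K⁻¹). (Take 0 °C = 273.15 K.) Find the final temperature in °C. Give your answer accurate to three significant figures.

T₄ ≈ -132 °C

Adiabatic (γ = 1.67), T V^(γ−1) and P V^γ constant: P₂ = P₁·(T₂/T₁)^(γ/(γ−1)) = 4664 kPa; V₂ = V₁·(T₁/T₂)^(1/(γ−1)) = 0.0001244 m³.
T constant ⇒ Boyle's law P V = const: T₃ = T₂; P₃ = P₂·(V₂/V₃) = 2037 kPa.
Isochoric, so P/T is constant: V₄ = V₃; T₄ = T₃·(P₄/P₃) = 141.4 K.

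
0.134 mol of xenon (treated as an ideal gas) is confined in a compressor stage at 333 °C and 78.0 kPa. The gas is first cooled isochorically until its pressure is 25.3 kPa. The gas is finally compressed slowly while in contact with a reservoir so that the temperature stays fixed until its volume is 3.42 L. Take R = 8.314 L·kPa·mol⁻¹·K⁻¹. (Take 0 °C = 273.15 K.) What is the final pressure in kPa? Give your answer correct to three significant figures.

Convert: T₁ = 606.1 K.
From PV = nRT: V₁ = nRT₁/P₁ = 8.658 L.
V constant ⇒ P ∝ T: V₂ = V₁; T₂ = T₁·(P₂/P₁) = 196.6 K.
T constant ⇒ Boyle's law P V = const: T₃ = T₂; P₃ = P₂·(V₂/V₃) = 64.05 kPa.

P₃ ≈ 64.0 kPa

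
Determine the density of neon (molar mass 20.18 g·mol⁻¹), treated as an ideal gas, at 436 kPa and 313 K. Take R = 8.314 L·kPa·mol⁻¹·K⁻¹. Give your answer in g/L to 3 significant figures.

ρ ≈ 3.38 g/L

ρ = PM/(RT) = (436 × 20.18) / (8.314 × 313.0)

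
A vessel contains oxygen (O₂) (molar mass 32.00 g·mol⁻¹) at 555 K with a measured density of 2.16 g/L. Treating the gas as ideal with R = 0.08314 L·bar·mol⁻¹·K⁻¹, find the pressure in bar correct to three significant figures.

ρ = PM/(RT) ⇒ P = ρRT/M = (2.16 × 0.08314 × 555.0) / 32.00

P ≈ 3.11 bar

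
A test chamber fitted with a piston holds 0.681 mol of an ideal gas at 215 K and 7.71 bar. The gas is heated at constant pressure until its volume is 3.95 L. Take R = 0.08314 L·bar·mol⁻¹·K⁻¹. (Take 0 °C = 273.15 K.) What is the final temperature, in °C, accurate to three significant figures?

T₂ ≈ 265 °C

From PV = nRT: V₁ = nRT₁/P₁ = 1.579 L.
P constant ⇒ V ∝ T: P₂ = P₁; T₂ = T₁·(V₂/V₁) = 537.9 K.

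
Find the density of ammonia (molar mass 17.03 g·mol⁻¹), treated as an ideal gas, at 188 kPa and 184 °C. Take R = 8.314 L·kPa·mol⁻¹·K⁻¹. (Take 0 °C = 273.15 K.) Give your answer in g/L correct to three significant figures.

ρ = PM/(RT) = (188 × 17.03) / (8.314 × 457.1)

ρ ≈ 0.842 g/L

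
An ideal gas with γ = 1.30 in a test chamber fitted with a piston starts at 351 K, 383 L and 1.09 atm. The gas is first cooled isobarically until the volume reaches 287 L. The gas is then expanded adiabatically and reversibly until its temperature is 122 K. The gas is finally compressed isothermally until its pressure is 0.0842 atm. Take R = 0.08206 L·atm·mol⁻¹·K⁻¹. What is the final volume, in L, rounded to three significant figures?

V₄ ≈ 1.72e+03 L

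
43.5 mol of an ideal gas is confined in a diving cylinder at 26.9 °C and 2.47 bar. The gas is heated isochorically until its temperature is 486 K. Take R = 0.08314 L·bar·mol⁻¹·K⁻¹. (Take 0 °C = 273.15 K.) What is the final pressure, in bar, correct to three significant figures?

P₂ ≈ 4.00 bar

Convert: T₁ = 300.0 K.
From PV = nRT: V₁ = nRT₁/P₁ = 439.3 L.
Isochoric, so P/T is constant: V₂ = V₁; P₂ = P₁·(T₂/T₁) = 4.001 bar.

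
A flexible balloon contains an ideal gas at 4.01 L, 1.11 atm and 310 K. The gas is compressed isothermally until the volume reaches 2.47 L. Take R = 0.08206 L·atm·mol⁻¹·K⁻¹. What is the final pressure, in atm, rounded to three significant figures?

P₂ ≈ 1.80 atm

Isothermal, so P V is constant: T₂ = T₁; P₂ = P₁·(V₁/V₂) = 1.802 atm.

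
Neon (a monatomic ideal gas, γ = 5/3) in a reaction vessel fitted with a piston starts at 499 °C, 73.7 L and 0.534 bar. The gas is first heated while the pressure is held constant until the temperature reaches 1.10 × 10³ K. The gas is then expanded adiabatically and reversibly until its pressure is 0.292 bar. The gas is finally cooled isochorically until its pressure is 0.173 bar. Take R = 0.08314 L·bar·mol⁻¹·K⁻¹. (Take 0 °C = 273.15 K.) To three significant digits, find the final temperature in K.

T₄ ≈ 512 K

Convert: T₁ = 772.1 K.
Isobaric, so V/T is constant: P₂ = P₁; V₂ = V₁·(T₂/T₁) = 105.0 L.
Adiabatic (γ = 5/3), T V^(γ−1) and P V^γ constant: T₃ = T₂·(P₃/P₂)^((γ−1)/γ) = 864.0 K; V₃ = V₂·(P₂/P₃)^(1/γ) = 150.8 L.
V constant ⇒ P ∝ T: V₄ = V₃; T₄ = T₃·(P₄/P₃) = 511.9 K.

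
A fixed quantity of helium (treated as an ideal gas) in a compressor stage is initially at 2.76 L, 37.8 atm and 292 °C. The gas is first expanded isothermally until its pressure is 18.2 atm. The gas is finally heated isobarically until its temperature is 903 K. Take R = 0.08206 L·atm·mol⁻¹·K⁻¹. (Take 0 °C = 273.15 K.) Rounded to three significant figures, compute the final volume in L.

V₃ ≈ 9.16 L

Convert: T₁ = 565.1 K.
Isothermal, so P V is constant: T₂ = T₁; V₂ = V₁·(P₁/P₂) = 5.732 L.
Isobaric, so V/T is constant: P₃ = P₂; V₃ = V₂·(T₃/T₂) = 9.159 L.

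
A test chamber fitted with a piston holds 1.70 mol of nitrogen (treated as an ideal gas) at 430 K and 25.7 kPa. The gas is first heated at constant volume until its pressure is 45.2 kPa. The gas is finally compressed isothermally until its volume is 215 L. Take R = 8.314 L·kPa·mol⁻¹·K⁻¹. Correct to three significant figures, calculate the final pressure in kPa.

P₃ ≈ 49.7 kPa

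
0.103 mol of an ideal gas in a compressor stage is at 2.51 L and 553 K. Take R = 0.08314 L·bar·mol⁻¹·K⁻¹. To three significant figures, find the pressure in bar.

P ≈ 1.89 bar

PV = nRT ⇒ P = nRT/V = (0.103 × 0.08314 × 553) / 2.51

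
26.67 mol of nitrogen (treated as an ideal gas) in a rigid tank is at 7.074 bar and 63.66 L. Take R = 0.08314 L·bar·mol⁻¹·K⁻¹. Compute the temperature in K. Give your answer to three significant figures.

PV = nRT ⇒ T = PV/(nR) = (7.074 × 63.66) / (26.67 × 0.08314)

T ≈ 203 K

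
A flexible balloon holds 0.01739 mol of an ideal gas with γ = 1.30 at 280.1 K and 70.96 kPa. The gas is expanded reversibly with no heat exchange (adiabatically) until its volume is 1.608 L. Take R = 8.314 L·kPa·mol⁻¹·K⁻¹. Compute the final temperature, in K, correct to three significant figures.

From PV = nRT: V₁ = nRT₁/P₁ = 0.5707 L.
Adiabatic (γ = 1.30), T V^(γ−1) and P V^γ constant: T₂ = T₁·(V₁/V₂)^(γ−1) = 205.3 K; P₂ = P₁·(V₁/V₂)^γ = 18.46 kPa.

T₂ ≈ 205 K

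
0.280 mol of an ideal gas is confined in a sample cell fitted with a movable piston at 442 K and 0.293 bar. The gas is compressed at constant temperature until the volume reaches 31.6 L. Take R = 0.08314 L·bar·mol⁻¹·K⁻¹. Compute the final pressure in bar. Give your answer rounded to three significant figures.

From PV = nRT: V₁ = nRT₁/P₁ = 35.12 L.
T constant ⇒ Boyle's law P V = const: T₂ = T₁; P₂ = P₁·(V₁/V₂) = 0.3256 bar.

P₂ ≈ 0.326 bar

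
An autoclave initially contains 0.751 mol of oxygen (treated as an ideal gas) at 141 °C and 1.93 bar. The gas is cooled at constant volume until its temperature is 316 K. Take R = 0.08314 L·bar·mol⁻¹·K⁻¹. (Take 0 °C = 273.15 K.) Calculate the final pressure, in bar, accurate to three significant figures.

P₂ ≈ 1.47 bar

Convert: T₁ = 414.1 K.
From PV = nRT: V₁ = nRT₁/P₁ = 13.40 L.
Isochoric, so P/T is constant: V₂ = V₁; P₂ = P₁·(T₂/T₁) = 1.473 bar.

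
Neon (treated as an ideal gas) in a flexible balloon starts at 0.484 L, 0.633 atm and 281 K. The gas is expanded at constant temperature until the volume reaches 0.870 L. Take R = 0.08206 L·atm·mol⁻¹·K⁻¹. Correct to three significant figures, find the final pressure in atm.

Isothermal, so P V is constant: T₂ = T₁; P₂ = P₁·(V₁/V₂) = 0.3522 atm.

P₂ ≈ 0.352 atm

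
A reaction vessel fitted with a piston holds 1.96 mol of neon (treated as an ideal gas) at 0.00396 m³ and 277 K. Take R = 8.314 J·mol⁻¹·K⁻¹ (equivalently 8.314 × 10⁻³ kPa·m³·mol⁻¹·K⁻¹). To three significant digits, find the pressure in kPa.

P ≈ 1.14e+03 kPa

PV = nRT ⇒ P = nRT/V = (1.96 × 8.314 × 10⁻³ × 277) / 0.00396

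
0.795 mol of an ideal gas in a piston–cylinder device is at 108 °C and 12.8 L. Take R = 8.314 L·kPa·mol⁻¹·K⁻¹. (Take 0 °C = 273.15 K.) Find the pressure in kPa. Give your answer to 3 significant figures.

Convert: T = 381.15 K.
PV = nRT ⇒ P = nRT/V = (0.795 × 8.314 × 381.15) / 12.8

P ≈ 197 kPa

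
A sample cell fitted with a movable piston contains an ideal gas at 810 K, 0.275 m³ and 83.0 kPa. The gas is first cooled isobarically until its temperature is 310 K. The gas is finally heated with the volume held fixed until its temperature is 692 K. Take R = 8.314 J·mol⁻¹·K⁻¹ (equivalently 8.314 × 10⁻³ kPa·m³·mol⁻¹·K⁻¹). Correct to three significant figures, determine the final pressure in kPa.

P constant ⇒ V ∝ T: P₂ = P₁; V₂ = V₁·(T₂/T₁) = 0.1052 m³.
V constant ⇒ P ∝ T: V₃ = V₂; P₃ = P₂·(T₃/T₂) = 185.3 kPa.

P₃ ≈ 185 kPa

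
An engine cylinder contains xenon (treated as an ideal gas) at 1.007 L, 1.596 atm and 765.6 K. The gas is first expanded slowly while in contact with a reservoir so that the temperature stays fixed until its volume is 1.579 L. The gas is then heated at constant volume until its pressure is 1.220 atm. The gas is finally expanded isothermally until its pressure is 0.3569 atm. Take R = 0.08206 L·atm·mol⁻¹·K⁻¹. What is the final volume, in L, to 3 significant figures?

V₄ ≈ 5.40 L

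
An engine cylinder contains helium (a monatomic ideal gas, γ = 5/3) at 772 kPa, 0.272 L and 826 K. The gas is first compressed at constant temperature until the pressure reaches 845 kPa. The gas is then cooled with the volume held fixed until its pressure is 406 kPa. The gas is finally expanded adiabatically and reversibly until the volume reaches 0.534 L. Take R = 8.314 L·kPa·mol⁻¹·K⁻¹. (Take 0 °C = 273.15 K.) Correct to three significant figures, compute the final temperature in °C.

T constant ⇒ Boyle's law P V = const: T₂ = T₁; V₂ = V₁·(P₁/P₂) = 0.2485 L.
V constant ⇒ P ∝ T: V₃ = V₂; T₃ = T₂·(P₃/P₂) = 396.9 K.
Reversible adiabatic, γ = 5/3: T₄ = T₃·(V₃/V₄)^(γ−1) = 238.3 K; P₄ = P₃·(V₃/V₄)^γ = 113.5 kPa.

T₄ ≈ -34.8 °C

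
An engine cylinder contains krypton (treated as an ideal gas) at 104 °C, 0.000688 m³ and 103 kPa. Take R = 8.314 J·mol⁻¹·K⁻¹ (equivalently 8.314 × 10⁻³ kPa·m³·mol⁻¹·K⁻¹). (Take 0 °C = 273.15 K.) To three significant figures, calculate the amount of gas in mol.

Convert: T = 377.15 K.
PV = nRT ⇒ n = PV/(RT) = (103 × 0.000688) / (8.314 × 10⁻³ × 377.15)

n ≈ 0.0226 mol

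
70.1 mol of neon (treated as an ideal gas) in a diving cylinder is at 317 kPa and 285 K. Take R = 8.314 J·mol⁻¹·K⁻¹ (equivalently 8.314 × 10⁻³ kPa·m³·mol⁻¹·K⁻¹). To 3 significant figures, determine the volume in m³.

PV = nRT ⇒ V = nRT/P = (70.1 × 8.314 × 10⁻³ × 285) / 317

V ≈ 0.524 m³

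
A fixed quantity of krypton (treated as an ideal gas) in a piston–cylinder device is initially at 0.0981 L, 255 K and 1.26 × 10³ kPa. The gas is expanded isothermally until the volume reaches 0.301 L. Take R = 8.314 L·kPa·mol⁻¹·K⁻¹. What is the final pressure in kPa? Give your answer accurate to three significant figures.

Isothermal, so P V is constant: T₂ = T₁; P₂ = P₁·(V₁/V₂) = 410.7 kPa.

P₂ ≈ 411 kPa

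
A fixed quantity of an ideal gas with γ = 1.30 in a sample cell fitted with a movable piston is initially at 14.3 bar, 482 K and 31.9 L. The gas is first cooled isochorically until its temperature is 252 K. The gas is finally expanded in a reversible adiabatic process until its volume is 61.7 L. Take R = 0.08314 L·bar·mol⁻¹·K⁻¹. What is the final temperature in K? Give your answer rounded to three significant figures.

V constant ⇒ P ∝ T: V₂ = V₁; P₂ = P₁·(T₂/T₁) = 7.476 bar.
Reversible adiabatic, γ = 1.30: T₃ = T₂·(V₂/V₃)^(γ−1) = 206.8 K; P₃ = P₂·(V₂/V₃)^γ = 3.171 bar.

T₃ ≈ 207 K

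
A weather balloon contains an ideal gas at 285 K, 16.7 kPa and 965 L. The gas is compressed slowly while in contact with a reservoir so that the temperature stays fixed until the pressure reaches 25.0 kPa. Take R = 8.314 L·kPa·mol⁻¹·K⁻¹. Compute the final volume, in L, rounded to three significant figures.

V₂ ≈ 645 L

T constant ⇒ Boyle's law P V = const: T₂ = T₁; V₂ = V₁·(P₁/P₂) = 644.6 L.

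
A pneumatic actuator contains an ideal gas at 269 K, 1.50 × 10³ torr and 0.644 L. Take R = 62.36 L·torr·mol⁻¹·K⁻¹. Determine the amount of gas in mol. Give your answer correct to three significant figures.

n ≈ 0.0576 mol

PV = nRT ⇒ n = PV/(RT) = (1.50e+03 × 0.644) / (62.36 × 269)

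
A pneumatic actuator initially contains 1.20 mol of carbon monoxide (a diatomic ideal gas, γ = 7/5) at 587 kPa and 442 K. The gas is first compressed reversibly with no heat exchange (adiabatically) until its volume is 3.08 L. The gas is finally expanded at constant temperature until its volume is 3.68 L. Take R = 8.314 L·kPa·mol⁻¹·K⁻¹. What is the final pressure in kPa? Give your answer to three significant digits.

P₃ ≈ 1.71e+03 kPa

From PV = nRT: V₁ = nRT₁/P₁ = 7.512 L.
Adiabatic (γ = 7/5), T V^(γ−1) and P V^γ constant: T₂ = T₁·(V₁/V₂)^(γ−1) = 631.4 K; P₂ = P₁·(V₁/V₂)^γ = 2045 kPa.
T constant ⇒ Boyle's law P V = const: T₃ = T₂; P₃ = P₂·(V₂/V₃) = 1712 kPa.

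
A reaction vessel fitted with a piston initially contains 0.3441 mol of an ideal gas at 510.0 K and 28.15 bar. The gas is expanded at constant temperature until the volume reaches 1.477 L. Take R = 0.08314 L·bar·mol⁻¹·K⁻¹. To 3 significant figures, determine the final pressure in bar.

From PV = nRT: V₁ = nRT₁/P₁ = 0.5183 L.
T constant ⇒ Boyle's law P V = const: T₂ = T₁; P₂ = P₁·(V₁/V₂) = 9.878 bar.

P₂ ≈ 9.88 bar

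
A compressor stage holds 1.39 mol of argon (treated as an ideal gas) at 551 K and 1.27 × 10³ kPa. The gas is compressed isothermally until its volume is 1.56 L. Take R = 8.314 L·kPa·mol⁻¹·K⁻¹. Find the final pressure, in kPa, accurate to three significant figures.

P₂ ≈ 4.08e+03 kPa

From PV = nRT: V₁ = nRT₁/P₁ = 5.014 L.
T constant ⇒ Boyle's law P V = const: T₂ = T₁; P₂ = P₁·(V₁/V₂) = 4082 kPa.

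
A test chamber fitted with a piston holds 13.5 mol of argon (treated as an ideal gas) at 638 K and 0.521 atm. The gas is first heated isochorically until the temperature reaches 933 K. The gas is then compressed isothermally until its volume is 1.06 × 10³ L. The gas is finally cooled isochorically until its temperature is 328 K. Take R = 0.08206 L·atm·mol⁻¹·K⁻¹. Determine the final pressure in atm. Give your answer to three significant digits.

From PV = nRT: V₁ = nRT₁/P₁ = 1357 L.
V constant ⇒ P ∝ T: V₂ = V₁; P₂ = P₁·(T₂/T₁) = 0.7619 atm.
Isothermal, so P V is constant: T₃ = T₂; P₃ = P₂·(V₂/V₃) = 0.9751 atm.
Isochoric, so P/T is constant: V₄ = V₃; P₄ = P₃·(T₄/T₃) = 0.3428 atm.

P₄ ≈ 0.343 atm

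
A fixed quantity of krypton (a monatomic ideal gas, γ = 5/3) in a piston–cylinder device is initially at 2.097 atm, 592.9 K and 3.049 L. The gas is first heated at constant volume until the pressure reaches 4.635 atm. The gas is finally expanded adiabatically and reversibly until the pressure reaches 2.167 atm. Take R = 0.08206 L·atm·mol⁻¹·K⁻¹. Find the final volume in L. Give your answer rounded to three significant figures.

V constant ⇒ P ∝ T: V₂ = V₁; T₂ = T₁·(P₂/P₁) = 1310 K.
Reversible adiabatic, γ = 5/3: T₃ = T₂·(P₃/P₂)^((γ−1)/γ) = 966.8 K; V₃ = V₂·(P₂/P₃)^(1/γ) = 4.811 L.

V₃ ≈ 4.81 L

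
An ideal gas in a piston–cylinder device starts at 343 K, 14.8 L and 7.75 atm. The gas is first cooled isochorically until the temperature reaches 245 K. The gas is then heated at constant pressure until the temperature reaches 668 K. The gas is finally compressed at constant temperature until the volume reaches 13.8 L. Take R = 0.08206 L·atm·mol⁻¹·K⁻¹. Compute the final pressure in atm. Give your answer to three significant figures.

P₄ ≈ 16.2 atm

Isochoric, so P/T is constant: V₂ = V₁; P₂ = P₁·(T₂/T₁) = 5.536 atm.
Isobaric, so V/T is constant: P₃ = P₂; V₃ = V₂·(T₃/T₂) = 40.35 L.
T constant ⇒ Boyle's law P V = const: T₄ = T₃; P₄ = P₃·(V₃/V₄) = 16.19 atm.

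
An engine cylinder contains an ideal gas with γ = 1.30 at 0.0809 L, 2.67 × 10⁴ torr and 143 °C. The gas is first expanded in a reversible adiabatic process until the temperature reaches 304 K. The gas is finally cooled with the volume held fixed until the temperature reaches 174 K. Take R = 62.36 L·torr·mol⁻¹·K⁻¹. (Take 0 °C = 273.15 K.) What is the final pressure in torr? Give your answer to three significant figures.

P₃ ≈ 3.92e+03 torr

Convert: T₁ = 416.1 K.
Adiabatic (γ = 1.30), T V^(γ−1) and P V^γ constant: P₂ = P₁·(T₂/T₁)^(γ/(γ−1)) = 6848 torr; V₂ = V₁·(T₁/T₂)^(1/(γ−1)) = 0.2304 L.
Isochoric, so P/T is constant: V₃ = V₂; P₃ = P₂·(T₃/T₂) = 3919 torr.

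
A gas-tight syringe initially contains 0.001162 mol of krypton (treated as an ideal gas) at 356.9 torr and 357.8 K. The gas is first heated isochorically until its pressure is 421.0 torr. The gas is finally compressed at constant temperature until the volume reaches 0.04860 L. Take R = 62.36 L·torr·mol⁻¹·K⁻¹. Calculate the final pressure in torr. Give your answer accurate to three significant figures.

From PV = nRT: V₁ = nRT₁/P₁ = 0.07265 L.
Isochoric, so P/T is constant: V₂ = V₁; T₂ = T₁·(P₂/P₁) = 422.1 K.
Isothermal, so P V is constant: T₃ = T₂; P₃ = P₂·(V₂/V₃) = 629.3 torr.

P₃ ≈ 629 torr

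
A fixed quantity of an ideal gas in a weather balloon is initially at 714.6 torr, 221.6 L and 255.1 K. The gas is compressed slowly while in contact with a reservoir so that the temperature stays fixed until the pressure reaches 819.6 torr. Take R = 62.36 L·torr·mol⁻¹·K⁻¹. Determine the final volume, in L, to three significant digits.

Isothermal, so P V is constant: T₂ = T₁; V₂ = V₁·(P₁/P₂) = 193.2 L.

V₂ ≈ 193 L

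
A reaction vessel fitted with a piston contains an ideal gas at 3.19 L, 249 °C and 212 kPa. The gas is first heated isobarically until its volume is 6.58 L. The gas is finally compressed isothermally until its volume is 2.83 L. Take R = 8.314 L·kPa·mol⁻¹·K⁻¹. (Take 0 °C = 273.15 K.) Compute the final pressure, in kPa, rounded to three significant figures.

P₃ ≈ 493 kPa

Convert: T₁ = 522.1 K.
Isobaric, so V/T is constant: P₂ = P₁; T₂ = T₁·(V₂/V₁) = 1077 K.
Isothermal, so P V is constant: T₃ = T₂; P₃ = P₂·(V₂/V₃) = 492.9 kPa.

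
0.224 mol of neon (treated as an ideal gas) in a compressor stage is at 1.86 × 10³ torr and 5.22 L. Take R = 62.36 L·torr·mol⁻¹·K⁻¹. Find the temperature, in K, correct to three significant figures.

PV = nRT ⇒ T = PV/(nR) = (1.86e+03 × 5.22) / (0.224 × 62.36)

T ≈ 695 K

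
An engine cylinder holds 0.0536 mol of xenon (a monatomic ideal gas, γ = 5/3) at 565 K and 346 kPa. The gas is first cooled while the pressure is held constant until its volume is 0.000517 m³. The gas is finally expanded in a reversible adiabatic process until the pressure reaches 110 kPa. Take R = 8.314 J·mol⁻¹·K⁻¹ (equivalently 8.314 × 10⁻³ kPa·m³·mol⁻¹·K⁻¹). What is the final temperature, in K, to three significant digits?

From PV = nRT: V₁ = nRT₁/P₁ = 0.0007277 m³.
P constant ⇒ V ∝ T: P₂ = P₁; T₂ = T₁·(V₂/V₁) = 401.4 K.
Adiabatic (γ = 5/3), T V^(γ−1) and P V^γ constant: T₃ = T₂·(P₃/P₂)^((γ−1)/γ) = 253.8 K; V₃ = V₂·(P₂/P₃)^(1/γ) = 0.001028 m³.

T₃ ≈ 254 K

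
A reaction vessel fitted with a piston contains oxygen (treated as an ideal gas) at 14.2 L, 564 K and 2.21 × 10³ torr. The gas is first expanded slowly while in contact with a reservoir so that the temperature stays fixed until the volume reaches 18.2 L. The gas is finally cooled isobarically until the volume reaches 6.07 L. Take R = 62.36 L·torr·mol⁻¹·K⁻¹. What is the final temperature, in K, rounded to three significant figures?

Isothermal, so P V is constant: T₂ = T₁; P₂ = P₁·(V₁/V₂) = 1724 torr.
P constant ⇒ V ∝ T: P₃ = P₂; T₃ = T₂·(V₃/V₂) = 188.1 K.

T₃ ≈ 188 K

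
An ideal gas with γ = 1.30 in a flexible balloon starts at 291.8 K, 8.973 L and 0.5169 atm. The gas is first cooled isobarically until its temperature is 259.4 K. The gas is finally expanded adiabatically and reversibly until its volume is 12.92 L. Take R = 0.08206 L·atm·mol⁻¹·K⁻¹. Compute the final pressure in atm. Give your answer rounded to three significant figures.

Isobaric, so V/T is constant: P₂ = P₁; V₂ = V₁·(T₂/T₁) = 7.977 L.
Adiabatic (γ = 1.30), T V^(γ−1) and P V^γ constant: T₃ = T₂·(V₂/V₃)^(γ−1) = 224.5 K; P₃ = P₂·(V₂/V₃)^γ = 0.2761 atm.

P₃ ≈ 0.276 atm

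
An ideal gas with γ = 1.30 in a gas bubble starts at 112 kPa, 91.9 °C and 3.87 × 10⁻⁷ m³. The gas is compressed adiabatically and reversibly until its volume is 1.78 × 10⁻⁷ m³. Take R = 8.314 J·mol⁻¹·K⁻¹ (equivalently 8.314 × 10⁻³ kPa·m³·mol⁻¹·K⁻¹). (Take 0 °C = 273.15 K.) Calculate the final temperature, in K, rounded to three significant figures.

Convert: T₁ = 365.0 K.
Reversible adiabatic, γ = 1.30: T₂ = T₁·(V₁/V₂)^(γ−1) = 460.8 K; P₂ = P₁·(V₁/V₂)^γ = 307.4 kPa.

T₂ ≈ 461 K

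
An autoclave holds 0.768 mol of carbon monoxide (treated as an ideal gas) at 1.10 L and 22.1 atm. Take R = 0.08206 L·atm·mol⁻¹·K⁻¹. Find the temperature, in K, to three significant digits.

T ≈ 386 K

PV = nRT ⇒ T = PV/(nR) = (22.1 × 1.10) / (0.768 × 0.08206)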